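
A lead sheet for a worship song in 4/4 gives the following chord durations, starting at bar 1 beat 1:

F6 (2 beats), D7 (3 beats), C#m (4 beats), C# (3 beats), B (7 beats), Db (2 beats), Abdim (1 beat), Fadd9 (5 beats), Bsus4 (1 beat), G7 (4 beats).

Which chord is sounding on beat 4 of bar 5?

Beat 4 of bar 5 is beat (5−1)×4 + 4 = 20 overall.
Running totals: F6 ends at 2, D7 ends at 5, C#m ends at 9, C# ends at 12, B ends at 19, Db ends at 21.
Beat 20 falls within Db.

Db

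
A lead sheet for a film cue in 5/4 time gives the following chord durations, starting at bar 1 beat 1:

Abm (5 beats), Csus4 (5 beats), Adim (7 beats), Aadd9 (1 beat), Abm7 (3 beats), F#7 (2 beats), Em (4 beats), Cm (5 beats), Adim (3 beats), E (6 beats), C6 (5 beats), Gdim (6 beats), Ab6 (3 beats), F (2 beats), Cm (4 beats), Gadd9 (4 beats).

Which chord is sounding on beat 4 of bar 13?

Beat 4 of bar 13 is beat (13−1)×5 + 4 = 64 overall.
Running totals: Abm ends at 5, Csus4 ends at 10, Adim ends at 17, Aadd9 ends at 18, Abm7 ends at 21, F#7 ends at 23, Em ends at 27, Cm ends at 32, Adim ends at 35, E ends at 41, C6 ends at 46, Gdim ends at 52, Ab6 ends at 55, F ends at 57, Cm ends at 61, Gadd9 ends at 65.
Beat 64 falls within Gadd9.

Gadd9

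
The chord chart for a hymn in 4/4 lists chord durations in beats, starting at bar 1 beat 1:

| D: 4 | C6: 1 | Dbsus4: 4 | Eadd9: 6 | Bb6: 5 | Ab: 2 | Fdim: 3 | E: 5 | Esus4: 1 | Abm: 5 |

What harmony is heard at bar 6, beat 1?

Beat 1 of bar 6 is beat (6−1)×4 + 1 = 21 overall.
Running totals: D ends at 4, C6 ends at 5, Dbsus4 ends at 9, Eadd9 ends at 15, Bb6 ends at 20, Ab ends at 22.
Beat 21 falls within Ab.

Ab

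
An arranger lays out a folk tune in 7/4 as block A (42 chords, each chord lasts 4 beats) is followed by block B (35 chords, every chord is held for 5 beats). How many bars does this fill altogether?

A: 42 × 4 = 168 beats = 24 bars.
B: 35 × 5 = 175 beats = 25 bars.
Total: 24 + 25 = 49 bars.

49 bars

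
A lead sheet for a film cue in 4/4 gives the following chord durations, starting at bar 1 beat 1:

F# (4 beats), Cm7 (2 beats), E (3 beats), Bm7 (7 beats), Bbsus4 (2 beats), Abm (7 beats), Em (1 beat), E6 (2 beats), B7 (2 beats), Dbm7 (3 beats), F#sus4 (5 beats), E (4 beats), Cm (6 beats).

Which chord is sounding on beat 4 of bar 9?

F#sus4

Beat 4 of bar 9 is beat (9−1)×4 + 4 = 36 overall.
Running totals: F# ends at 4, Cm7 ends at 6, E ends at 9, Bm7 ends at 16, Bbsus4 ends at 18, Abm ends at 25, Em ends at 26, E6 ends at 28, B7 ends at 30, Dbm7 ends at 33, F#sus4 ends at 38.
Beat 36 falls within F#sus4.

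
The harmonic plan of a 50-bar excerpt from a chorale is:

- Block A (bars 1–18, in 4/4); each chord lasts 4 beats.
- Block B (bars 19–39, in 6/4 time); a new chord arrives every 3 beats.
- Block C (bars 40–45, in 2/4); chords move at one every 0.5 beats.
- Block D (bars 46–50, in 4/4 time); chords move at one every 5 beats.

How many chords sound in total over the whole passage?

88 chords

A: 18 bars × 4 beats = 72 beats; 4 beats/chord → 18 chords.
B: 21 bars × 6 beats = 126 beats; 3 beats/chord → 42 chords.
C: 6 bars × 2 beats = 12 beats; 0.5 beats/chord → 24 chords.
D: 5 bars × 4 beats = 20 beats; 5 beats/chord → 4 chords.
Total: 18 + 42 + 24 + 4 = 88.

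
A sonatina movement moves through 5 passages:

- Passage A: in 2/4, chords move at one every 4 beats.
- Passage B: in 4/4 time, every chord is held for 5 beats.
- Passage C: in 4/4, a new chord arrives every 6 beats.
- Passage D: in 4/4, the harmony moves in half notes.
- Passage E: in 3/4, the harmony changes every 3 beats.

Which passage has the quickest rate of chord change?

Passage D

A: 2/4 = 0.5 chords/bar.
B: 4/5 = 0.8 chords/bar.
C: 4/6 = 2/3 chords/bar.
D: 4/2 = 2 chords/bar.
E: 3/3 = 1 chord/bar.
Fastest is D at 2 chords/bar.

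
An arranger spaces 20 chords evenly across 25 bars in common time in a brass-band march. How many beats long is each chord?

5 beats

25 bars × 4 beats/bar = 100 beats total.
100 beats ÷ 20 chords = 5 beats per chord.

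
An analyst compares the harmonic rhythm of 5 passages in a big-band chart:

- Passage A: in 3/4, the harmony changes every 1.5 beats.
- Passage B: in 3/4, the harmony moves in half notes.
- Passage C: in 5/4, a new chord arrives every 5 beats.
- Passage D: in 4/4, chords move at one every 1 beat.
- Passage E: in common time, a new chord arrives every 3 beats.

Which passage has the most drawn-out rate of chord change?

Passage C

A: each chord is 1.5 beats in 3/4, so 2 per bar.
B: each chord is 2 beats in 3/4, so 1.5 per bar.
C: each chord is 5 beats in 5/4, so 1 per bar.
D: each chord is 1 beat in 4/4, so 4 per bar.
E: each chord is 3 beats in 4/4, so 4/3 per bar.
Slowest is C at 1 chords/bar.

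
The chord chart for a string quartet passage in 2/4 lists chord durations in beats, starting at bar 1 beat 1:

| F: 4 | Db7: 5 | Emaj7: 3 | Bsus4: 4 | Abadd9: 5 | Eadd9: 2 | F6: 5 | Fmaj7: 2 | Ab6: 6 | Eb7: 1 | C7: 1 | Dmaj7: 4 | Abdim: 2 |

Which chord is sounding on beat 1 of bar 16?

Ab6

Beat 1 of bar 16 is beat (16−1)×2 + 1 = 31 overall.
Running totals: F ends at 4, Db7 ends at 9, Emaj7 ends at 12, Bsus4 ends at 16, Abadd9 ends at 21, Eadd9 ends at 23, F6 ends at 28, Fmaj7 ends at 30, Ab6 ends at 36.
Beat 31 falls within Ab6.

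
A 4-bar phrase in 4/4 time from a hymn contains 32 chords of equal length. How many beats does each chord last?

4 bars × 4 beats/bar = 16 beats total.
16 beats ÷ 32 chords = 0.5 beats per chord.
(That is an eighth note.)

0.5 beats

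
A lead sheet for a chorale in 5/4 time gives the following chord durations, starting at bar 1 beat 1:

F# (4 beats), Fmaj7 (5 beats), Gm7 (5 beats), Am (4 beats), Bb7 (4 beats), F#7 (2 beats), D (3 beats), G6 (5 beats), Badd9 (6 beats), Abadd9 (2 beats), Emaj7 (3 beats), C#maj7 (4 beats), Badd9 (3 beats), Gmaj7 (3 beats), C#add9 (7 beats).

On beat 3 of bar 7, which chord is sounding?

Badd9

Beat 3 of bar 7 is beat (7−1)×5 + 3 = 33 overall.
Running totals: F# ends at 4, Fmaj7 ends at 9, Gm7 ends at 14, Am ends at 18, Bb7 ends at 22, F#7 ends at 24, D ends at 27, G6 ends at 32, Badd9 ends at 38.
Beat 33 falls within Badd9.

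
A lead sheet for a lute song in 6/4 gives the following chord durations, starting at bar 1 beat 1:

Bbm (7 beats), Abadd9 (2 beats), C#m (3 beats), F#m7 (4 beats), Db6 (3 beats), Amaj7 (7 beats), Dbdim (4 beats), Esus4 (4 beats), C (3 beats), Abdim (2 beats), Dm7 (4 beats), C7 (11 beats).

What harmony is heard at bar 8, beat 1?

Beat 1 of bar 8 is beat (8−1)×6 + 1 = 43 overall.
Running totals: Bbm ends at 7, Abadd9 ends at 9, C#m ends at 12, F#m7 ends at 16, Db6 ends at 19, Amaj7 ends at 26, Dbdim ends at 30, Esus4 ends at 34, C ends at 37, Abdim ends at 39, Dm7 ends at 43.
Beat 43 falls within Dm7.

Dm7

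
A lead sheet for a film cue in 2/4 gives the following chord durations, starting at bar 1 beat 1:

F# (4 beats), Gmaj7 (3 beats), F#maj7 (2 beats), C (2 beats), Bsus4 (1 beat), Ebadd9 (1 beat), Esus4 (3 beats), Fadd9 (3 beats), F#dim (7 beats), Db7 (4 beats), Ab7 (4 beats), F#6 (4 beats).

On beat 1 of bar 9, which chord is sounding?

Fadd9

Beat 1 of bar 9 is beat (9−1)×2 + 1 = 17 overall.
Running totals: F# ends at 4, Gmaj7 ends at 7, F#maj7 ends at 9, C ends at 11, Bsus4 ends at 12, Ebadd9 ends at 13, Esus4 ends at 16, Fadd9 ends at 19.
Beat 17 falls within Fadd9.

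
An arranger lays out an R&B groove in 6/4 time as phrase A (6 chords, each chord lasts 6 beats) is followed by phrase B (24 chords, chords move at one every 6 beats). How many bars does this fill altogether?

A: 6 × 6 = 36 beats = 6 bars.
B: 24 × 6 = 144 beats = 24 bars.
Total: 6 + 24 = 30 bars.

30 bars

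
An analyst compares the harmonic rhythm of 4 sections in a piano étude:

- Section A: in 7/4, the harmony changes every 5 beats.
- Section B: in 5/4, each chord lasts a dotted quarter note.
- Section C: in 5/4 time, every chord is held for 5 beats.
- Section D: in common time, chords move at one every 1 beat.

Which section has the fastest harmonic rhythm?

A: each chord is 5 beats in 7/4, so 1.4 per bar.
B: each chord is 1.5 beats in 5/4, so 10/3 per bar.
C: each chord is 5 beats in 5/4, so 1 per bar.
D: each chord is 1 beat in 4/4, so 4 per bar.
Fastest is D at 4 chords/bar.

Section D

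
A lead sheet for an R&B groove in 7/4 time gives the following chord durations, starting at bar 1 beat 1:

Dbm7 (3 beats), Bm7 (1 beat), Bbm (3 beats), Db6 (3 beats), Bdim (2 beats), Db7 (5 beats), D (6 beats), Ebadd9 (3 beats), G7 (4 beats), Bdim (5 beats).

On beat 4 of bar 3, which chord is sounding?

Beat 4 of bar 3 is beat (3−1)×7 + 4 = 18 overall.
Running totals: Dbm7 ends at 3, Bm7 ends at 4, Bbm ends at 7, Db6 ends at 10, Bdim ends at 12, Db7 ends at 17, D ends at 23.
Beat 18 falls within D.

D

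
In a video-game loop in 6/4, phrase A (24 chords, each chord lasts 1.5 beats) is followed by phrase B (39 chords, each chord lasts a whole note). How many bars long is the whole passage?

A: 24 × 1.5 = 36 beats = 6 bars.
B: 39 × 4 = 156 beats = 26 bars.
Total: 6 + 26 = 32 bars.

32 bars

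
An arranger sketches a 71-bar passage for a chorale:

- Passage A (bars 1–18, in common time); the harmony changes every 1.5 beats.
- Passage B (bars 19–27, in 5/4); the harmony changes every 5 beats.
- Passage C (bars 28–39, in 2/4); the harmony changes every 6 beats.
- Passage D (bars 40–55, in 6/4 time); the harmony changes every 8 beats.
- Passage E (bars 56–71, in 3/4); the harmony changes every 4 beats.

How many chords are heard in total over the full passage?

85 chords

A has 72 beats and chords last 1.5 each, so 48 chords.
B has 45 beats and chords last 5 each, so 9 chords.
C has 24 beats and chords last 6 each, so 4 chords.
D has 96 beats and chords last 8 each, so 12 chords.
E has 48 beats and chords last 4 each, so 12 chords.
Total: 48 + 9 + 4 + 12 + 12 = 85.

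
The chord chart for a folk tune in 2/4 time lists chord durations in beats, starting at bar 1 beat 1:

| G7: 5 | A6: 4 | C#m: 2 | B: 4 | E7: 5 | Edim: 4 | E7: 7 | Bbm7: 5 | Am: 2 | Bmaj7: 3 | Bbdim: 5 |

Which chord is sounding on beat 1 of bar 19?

Beat 1 of bar 19 is beat (19−1)×2 + 1 = 37 overall.
Running totals: G7 ends at 5, A6 ends at 9, C#m ends at 11, B ends at 15, E7 ends at 20, Edim ends at 24, E7 ends at 31, Bbm7 ends at 36, Am ends at 38.
Beat 37 falls within Am.

Am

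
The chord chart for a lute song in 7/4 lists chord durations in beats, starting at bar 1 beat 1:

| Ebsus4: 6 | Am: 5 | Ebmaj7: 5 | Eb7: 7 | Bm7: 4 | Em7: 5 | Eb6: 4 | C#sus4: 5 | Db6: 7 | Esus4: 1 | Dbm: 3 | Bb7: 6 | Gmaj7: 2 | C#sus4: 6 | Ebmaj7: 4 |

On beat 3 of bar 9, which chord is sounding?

Beat 3 of bar 9 is beat (9−1)×7 + 3 = 59 overall.
Running totals: Ebsus4 ends at 6, Am ends at 11, Ebmaj7 ends at 16, Eb7 ends at 23, Bm7 ends at 27, Em7 ends at 32, Eb6 ends at 36, C#sus4 ends at 41, Db6 ends at 48, Esus4 ends at 49, Dbm ends at 52, Bb7 ends at 58, Gmaj7 ends at 60.
Beat 59 falls within Gmaj7.

Gmaj7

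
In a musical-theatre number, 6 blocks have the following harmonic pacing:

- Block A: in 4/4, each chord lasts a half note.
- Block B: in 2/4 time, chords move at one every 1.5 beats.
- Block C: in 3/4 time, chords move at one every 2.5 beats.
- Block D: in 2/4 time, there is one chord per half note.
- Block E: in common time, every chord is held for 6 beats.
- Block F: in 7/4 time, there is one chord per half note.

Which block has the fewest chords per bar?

Block E

A: 4 beats/bar ÷ 2 beats/chord = 2 chords/bar.
B: 2 beats/bar ÷ 1.5 beats/chord = 4/3 chords/bar.
C: 3 beats/bar ÷ 2.5 beats/chord = 1.2 chords/bar.
D: 2 beats/bar ÷ 2 beats/chord = 1 chord/bar.
E: 4 beats/bar ÷ 6 beats/chord = 2/3 chords/bar.
F: 7 beats/bar ÷ 2 beats/chord = 3.5 chords/bar.
Slowest is E at 2/3 chords/bar.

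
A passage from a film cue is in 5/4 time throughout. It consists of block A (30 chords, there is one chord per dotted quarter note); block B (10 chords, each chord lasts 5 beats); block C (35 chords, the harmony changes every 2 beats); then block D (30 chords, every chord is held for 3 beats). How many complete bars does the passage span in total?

A: 30 × 1.5 = 45 beats = 9 bars.
B: 10 × 5 = 50 beats = 10 bars.
C: 35 × 2 = 70 beats = 14 bars.
D: 30 × 3 = 90 beats = 18 bars.
Total: 9 + 10 + 14 + 18 = 51 bars.

51 bars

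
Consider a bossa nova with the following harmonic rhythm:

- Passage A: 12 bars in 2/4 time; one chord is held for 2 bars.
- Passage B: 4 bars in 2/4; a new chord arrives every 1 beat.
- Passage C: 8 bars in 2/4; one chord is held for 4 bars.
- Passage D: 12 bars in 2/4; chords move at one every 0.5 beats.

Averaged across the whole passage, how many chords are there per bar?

16/9 chords per bar

A: 12 bars of 2 beats is 24 beats; at 4 beats each that's 6 chords.
B: 4 bars of 2 beats is 8 beats; at 1 beat each that's 8 chords.
C: 8 bars of 2 beats is 16 beats; at 8 beats each that's 2 chords.
D: 12 bars of 2 beats is 24 beats; at 0.5 beats each that's 48 chords.
Overall: 64 chords over 36 bars → 64/36 = 16/9 chords per bar.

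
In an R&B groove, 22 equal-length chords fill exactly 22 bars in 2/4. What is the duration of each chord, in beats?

2 beats

22 bars × 2 beats/bar = 44 beats total.
44 beats ÷ 22 chords = 2 beats per chord.
(That is a half note.)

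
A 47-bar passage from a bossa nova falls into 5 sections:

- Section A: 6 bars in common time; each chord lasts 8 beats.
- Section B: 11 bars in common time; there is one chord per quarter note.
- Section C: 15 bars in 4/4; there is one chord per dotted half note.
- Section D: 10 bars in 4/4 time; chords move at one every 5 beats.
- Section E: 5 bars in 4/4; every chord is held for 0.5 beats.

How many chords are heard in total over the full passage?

115 chords

A: 6·4 = 24 beats, 24/8 = 3 chords.
B: 11·4 = 44 beats, 44/1 = 44 chords.
C: 15·4 = 60 beats, 60/3 = 20 chords.
D: 10·4 = 40 beats, 40/5 = 8 chords.
E: 5·4 = 20 beats, 20/0.5 = 40 chords.
Total: 3 + 44 + 20 + 8 + 40 = 115.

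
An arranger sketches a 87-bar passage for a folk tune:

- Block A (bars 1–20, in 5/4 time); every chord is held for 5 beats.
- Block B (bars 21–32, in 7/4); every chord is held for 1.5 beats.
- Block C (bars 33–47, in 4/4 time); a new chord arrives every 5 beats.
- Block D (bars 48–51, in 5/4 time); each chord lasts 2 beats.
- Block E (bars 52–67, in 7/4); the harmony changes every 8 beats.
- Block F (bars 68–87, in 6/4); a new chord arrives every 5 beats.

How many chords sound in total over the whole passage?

A: 20·5 = 100 beats, 100/5 = 20 chords.
B: 12·7 = 84 beats, 84/1.5 = 56 chords.
C: 15·4 = 60 beats, 60/5 = 12 chords.
D: 4·5 = 20 beats, 20/2 = 10 chords.
E: 16·7 = 112 beats, 112/8 = 14 chords.
F: 20·6 = 120 beats, 120/5 = 24 chords.
Total: 20 + 56 + 12 + 10 + 14 + 24 = 136.

136 chords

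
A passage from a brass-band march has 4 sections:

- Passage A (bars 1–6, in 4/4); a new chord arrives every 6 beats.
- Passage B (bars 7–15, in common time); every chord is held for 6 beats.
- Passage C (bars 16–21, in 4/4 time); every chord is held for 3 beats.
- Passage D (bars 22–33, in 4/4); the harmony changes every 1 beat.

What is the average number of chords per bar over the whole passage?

2 chords per bar

A: 6 bars of 4 beats is 24 beats; at 6 beats each that's 4 chords.
B: 9 bars of 4 beats is 36 beats; at 6 beats each that's 6 chords.
C: 6 bars of 4 beats is 24 beats; at 3 beats each that's 8 chords.
D: 12 bars of 4 beats is 48 beats; at 1 beat each that's 48 chords.
Overall: 66 chords over 33 bars → 66/33 = 2 chords per bar.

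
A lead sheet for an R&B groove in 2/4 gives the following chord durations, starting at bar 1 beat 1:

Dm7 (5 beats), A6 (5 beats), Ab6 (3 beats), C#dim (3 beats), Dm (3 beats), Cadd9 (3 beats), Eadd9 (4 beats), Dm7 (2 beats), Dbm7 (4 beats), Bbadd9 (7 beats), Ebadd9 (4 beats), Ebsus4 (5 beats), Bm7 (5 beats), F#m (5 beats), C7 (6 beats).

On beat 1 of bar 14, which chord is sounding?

Dm7

Beat 1 of bar 14 is beat (14−1)×2 + 1 = 27 overall.
Running totals: Dm7 ends at 5, A6 ends at 10, Ab6 ends at 13, C#dim ends at 16, Dm ends at 19, Cadd9 ends at 22, Eadd9 ends at 26, Dm7 ends at 28.
Beat 27 falls within Dm7.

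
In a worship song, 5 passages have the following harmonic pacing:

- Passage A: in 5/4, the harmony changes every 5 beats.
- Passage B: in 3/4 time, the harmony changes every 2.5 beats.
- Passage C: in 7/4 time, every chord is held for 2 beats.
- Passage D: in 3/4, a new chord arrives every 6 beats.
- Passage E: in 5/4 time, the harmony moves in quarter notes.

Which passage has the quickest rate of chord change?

A: 5/5 = 1 chord/bar.
B: 3/2.5 = 1.2 chords/bar.
C: 7/2 = 3.5 chords/bar.
D: 3/6 = 0.5 chords/bar.
E: 5/1 = 5 chords/bar.
Fastest is E at 5 chords/bar.

Passage E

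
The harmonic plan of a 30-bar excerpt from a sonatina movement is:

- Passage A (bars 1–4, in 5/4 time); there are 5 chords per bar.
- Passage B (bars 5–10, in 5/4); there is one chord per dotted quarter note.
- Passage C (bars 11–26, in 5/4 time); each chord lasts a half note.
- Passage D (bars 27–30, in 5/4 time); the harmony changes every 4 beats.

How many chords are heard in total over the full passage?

85 chords

A: 4 bars × 5 beats = 20 beats; 1 beat/chord → 20 chords.
B: 6 bars × 5 beats = 30 beats; 1.5 beats/chord → 20 chords.
C: 16 bars × 5 beats = 80 beats; 2 beats/chord → 40 chords.
D: 4 bars × 5 beats = 20 beats; 4 beats/chord → 5 chords.
Total: 20 + 20 + 40 + 5 = 85.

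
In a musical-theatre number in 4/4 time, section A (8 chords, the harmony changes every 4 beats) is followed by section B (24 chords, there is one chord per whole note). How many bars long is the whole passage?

A: 8 × 4 = 32 beats = 8 bars.
B: 24 × 4 = 96 beats = 24 bars.
Total: 8 + 24 = 32 bars.

32 bars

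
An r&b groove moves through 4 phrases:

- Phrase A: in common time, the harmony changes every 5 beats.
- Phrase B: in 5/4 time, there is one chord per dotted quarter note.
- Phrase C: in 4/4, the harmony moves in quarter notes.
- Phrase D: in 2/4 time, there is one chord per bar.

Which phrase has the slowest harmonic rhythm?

Phrase A

A: each chord is 5 beats in 4/4, so 0.8 per bar.
B: each chord is 1.5 beats in 5/4, so 10/3 per bar.
C: each chord is 1 beat in 4/4, so 4 per bar.
D: each chord is 2 beats in 2/4, so 1 per bar.
Slowest is A at 0.8 chords/bar.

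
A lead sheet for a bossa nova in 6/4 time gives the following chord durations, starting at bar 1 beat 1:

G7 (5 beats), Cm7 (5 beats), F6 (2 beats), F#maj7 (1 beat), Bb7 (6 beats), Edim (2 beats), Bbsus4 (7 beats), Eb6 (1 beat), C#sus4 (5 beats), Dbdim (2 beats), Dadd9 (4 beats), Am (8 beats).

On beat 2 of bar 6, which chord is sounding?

C#sus4

Beat 2 of bar 6 is beat (6−1)×6 + 2 = 32 overall.
Running totals: G7 ends at 5, Cm7 ends at 10, F6 ends at 12, F#maj7 ends at 13, Bb7 ends at 19, Edim ends at 21, Bbsus4 ends at 28, Eb6 ends at 29, C#sus4 ends at 34.
Beat 32 falls within C#sus4.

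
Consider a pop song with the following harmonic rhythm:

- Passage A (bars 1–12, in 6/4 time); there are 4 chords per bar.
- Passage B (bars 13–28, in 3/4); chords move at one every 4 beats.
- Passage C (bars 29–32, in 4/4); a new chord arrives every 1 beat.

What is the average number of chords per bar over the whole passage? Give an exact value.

A: 12 × 6 = 72 beats ÷ 1.5 = 48 chords.
B: 16 × 3 = 48 beats ÷ 4 = 12 chords.
C: 4 × 4 = 16 beats ÷ 1 = 16 chords.
Overall: 76 chords over 32 bars → 76/32 = 2.375 chords per bar.

2.375 chords per bar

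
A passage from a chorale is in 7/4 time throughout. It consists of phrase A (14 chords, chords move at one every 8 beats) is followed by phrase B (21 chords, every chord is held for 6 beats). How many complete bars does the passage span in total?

A: 14 × 8 = 112 beats = 16 bars.
B: 21 × 6 = 126 beats = 18 bars.
Total: 16 + 18 = 34 bars.

34 bars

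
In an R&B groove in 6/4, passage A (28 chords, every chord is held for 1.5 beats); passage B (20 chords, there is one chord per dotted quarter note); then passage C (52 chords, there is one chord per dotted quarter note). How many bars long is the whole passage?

A: 28 × 1.5 = 42 beats = 7 bars.
B: 20 × 1.5 = 30 beats = 5 bars.
C: 52 × 1.5 = 78 beats = 13 bars.
Total: 7 + 5 + 13 = 25 bars.

25 bars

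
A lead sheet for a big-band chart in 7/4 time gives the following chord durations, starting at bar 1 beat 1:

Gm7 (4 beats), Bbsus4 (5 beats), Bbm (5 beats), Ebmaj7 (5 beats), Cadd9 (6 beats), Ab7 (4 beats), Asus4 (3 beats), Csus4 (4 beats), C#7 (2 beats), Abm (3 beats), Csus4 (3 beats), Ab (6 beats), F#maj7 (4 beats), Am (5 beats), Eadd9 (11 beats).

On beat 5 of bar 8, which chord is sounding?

F#maj7

Beat 5 of bar 8 is beat (8−1)×7 + 5 = 54 overall.
Running totals: Gm7 ends at 4, Bbsus4 ends at 9, Bbm ends at 14, Ebmaj7 ends at 19, Cadd9 ends at 25, Ab7 ends at 29, Asus4 ends at 32, Csus4 ends at 36, C#7 ends at 38, Abm ends at 41, Csus4 ends at 44, Ab ends at 50, F#maj7 ends at 54.
Beat 54 falls within F#maj7.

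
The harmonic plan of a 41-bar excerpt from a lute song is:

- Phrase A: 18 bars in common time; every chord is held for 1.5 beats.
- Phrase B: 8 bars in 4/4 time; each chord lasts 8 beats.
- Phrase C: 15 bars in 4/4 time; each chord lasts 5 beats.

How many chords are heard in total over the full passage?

64 chords

A: 18·4 = 72 beats, 72/1.5 = 48 chords.
B: 8·4 = 32 beats, 32/8 = 4 chords.
C: 15·4 = 60 beats, 60/5 = 12 chords.
Total: 48 + 4 + 12 = 64.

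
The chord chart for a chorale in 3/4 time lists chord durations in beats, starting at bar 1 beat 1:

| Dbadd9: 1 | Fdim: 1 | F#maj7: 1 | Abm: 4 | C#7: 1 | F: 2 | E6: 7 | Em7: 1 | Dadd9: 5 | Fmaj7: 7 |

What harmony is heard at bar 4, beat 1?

F

Beat 1 of bar 4 is beat (4−1)×3 + 1 = 10 overall.
Running totals: Dbadd9 ends at 1, Fdim ends at 2, F#maj7 ends at 3, Abm ends at 7, C#7 ends at 8, F ends at 10.
Beat 10 falls within F.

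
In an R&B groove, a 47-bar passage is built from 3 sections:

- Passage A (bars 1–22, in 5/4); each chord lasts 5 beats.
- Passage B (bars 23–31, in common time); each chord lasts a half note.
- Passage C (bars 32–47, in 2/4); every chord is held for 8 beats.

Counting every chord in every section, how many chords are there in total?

A: 22 bars × 5 beats = 110 beats; 5 beats/chord → 22 chords.
B: 9 bars × 4 beats = 36 beats; 2 beats/chord → 18 chords.
C: 16 bars × 2 beats = 32 beats; 8 beats/chord → 4 chords.
Total: 22 + 18 + 4 = 44.

44 chords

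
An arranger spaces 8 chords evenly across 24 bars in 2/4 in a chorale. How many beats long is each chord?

24 bars × 2 beats/bar = 48 beats total.
48 beats ÷ 8 chords = 6 beats per chord.

6 beats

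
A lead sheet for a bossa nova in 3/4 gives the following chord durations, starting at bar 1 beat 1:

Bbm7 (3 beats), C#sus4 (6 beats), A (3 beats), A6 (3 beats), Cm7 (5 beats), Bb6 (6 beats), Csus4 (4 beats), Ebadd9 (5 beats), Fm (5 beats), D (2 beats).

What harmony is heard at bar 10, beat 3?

Beat 3 of bar 10 is beat (10−1)×3 + 3 = 30 overall.
Running totals: Bbm7 ends at 3, C#sus4 ends at 9, A ends at 12, A6 ends at 15, Cm7 ends at 20, Bb6 ends at 26, Csus4 ends at 30.
Beat 30 falls within Csus4.

Csus4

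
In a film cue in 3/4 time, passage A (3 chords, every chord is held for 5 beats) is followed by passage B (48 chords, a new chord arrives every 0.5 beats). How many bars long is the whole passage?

A: 3 × 5 = 15 beats = 5 bars.
B: 48 × 0.5 = 24 beats = 8 bars.
Total: 5 + 8 = 13 bars.

13 bars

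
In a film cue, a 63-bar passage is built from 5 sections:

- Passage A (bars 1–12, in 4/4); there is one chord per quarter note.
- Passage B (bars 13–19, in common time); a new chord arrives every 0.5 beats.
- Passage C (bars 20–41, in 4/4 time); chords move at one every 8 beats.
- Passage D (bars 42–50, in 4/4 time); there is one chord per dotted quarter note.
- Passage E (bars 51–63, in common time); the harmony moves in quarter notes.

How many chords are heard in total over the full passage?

A: 12 bars × 4 beats = 48 beats; 1 beat/chord → 48 chords.
B: 7 bars × 4 beats = 28 beats; 0.5 beats/chord → 56 chords.
C: 22 bars × 4 beats = 88 beats; 8 beats/chord → 11 chords.
D: 9 bars × 4 beats = 36 beats; 1.5 beats/chord → 24 chords.
E: 13 bars × 4 beats = 52 beats; 1 beat/chord → 52 chords.
Total: 48 + 56 + 11 + 24 + 52 = 191.

191 chords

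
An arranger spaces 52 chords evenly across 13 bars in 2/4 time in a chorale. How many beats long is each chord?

13 bars × 2 beats/bar = 26 beats total.
26 beats ÷ 52 chords = 0.5 beats per chord.
(That is an eighth note.)

0.5 beats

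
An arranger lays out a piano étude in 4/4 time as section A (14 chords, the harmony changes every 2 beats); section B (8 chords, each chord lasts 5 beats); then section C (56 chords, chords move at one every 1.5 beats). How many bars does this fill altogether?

38 bars

A: 14 × 2 = 28 beats = 7 bars.
B: 8 × 5 = 40 beats = 10 bars.
C: 56 × 1.5 = 84 beats = 21 bars.
Total: 7 + 10 + 21 = 38 bars.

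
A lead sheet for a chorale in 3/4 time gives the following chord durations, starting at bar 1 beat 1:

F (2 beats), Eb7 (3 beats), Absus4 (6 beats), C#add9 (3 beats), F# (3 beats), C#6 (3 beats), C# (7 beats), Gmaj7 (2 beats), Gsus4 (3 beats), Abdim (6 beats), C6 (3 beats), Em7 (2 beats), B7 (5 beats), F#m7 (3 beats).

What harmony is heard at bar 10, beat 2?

Beat 2 of bar 10 is beat (10−1)×3 + 2 = 29 overall.
Running totals: F ends at 2, Eb7 ends at 5, Absus4 ends at 11, C#add9 ends at 14, F# ends at 17, C#6 ends at 20, C# ends at 27, Gmaj7 ends at 29.
Beat 29 falls within Gmaj7.

Gmaj7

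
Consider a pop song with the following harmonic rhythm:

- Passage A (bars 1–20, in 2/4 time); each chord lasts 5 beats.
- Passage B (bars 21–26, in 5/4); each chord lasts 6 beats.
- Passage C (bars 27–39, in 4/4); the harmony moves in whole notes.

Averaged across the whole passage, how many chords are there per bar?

A: 20 bars of 2 beats is 40 beats; at 5 beats each that's 8 chords.
B: 6 bars of 5 beats is 30 beats; at 6 beats each that's 5 chords.
C: 13 bars of 4 beats is 52 beats; at 4 beats each that's 13 chords.
Overall: 26 chords over 39 bars → 26/39 = 2/3 chords per bar.

2/3 chords per bar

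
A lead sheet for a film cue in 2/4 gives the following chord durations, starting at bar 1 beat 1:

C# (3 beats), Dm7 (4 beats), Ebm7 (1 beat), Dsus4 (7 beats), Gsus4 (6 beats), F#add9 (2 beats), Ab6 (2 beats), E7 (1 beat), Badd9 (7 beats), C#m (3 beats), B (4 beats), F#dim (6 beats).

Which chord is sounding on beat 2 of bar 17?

C#m

Beat 2 of bar 17 is beat (17−1)×2 + 2 = 34 overall.
Running totals: C# ends at 3, Dm7 ends at 7, Ebm7 ends at 8, Dsus4 ends at 15, Gsus4 ends at 21, F#add9 ends at 23, Ab6 ends at 25, E7 ends at 26, Badd9 ends at 33, C#m ends at 36.
Beat 34 falls within C#m.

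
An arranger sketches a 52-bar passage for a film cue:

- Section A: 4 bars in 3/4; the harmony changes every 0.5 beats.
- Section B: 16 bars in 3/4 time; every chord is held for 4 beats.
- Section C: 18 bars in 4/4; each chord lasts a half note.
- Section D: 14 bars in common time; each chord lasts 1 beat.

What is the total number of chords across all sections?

128 chords

A: 4·3 = 12 beats, 12/0.5 = 24 chords.
B: 16·3 = 48 beats, 48/4 = 12 chords.
C: 18·4 = 72 beats, 72/2 = 36 chords.
D: 14·4 = 56 beats, 56/1 = 56 chords.
Total: 24 + 12 + 36 + 56 = 128.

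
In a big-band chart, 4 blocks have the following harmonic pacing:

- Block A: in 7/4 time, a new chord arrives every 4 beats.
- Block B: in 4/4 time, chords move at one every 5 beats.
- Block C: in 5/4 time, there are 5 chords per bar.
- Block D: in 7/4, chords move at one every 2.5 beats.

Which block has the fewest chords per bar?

Block B

A: 7 beats/bar ÷ 4 beats/chord = 1.75 chords/bar.
B: 4 beats/bar ÷ 5 beats/chord = 0.8 chords/bar.
C: 5 beats/bar ÷ 1 beat/chord = 5 chords/bar.
D: 7 beats/bar ÷ 2.5 beats/chord = 2.8 chords/bar.
Slowest is B at 0.8 chords/bar.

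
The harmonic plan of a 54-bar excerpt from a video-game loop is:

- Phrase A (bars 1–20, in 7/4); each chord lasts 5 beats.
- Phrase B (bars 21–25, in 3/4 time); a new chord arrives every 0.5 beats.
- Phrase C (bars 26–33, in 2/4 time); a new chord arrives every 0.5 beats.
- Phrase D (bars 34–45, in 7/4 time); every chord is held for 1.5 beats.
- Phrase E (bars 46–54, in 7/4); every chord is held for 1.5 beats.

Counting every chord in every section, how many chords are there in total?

A: 20·7 = 140 beats, 140/5 = 28 chords.
B: 5·3 = 15 beats, 15/0.5 = 30 chords.
C: 8·2 = 16 beats, 16/0.5 = 32 chords.
D: 12·7 = 84 beats, 84/1.5 = 56 chords.
E: 9·7 = 63 beats, 63/1.5 = 42 chords.
Total: 28 + 30 + 32 + 56 + 42 = 188.

188 chords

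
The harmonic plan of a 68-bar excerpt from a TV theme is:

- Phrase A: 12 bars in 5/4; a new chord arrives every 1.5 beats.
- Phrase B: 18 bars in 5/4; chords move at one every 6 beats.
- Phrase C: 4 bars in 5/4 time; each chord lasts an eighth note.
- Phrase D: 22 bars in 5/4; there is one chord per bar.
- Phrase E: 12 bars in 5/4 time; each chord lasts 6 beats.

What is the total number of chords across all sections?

A: 12·5 = 60 beats, 60/1.5 = 40 chords.
B: 18·5 = 90 beats, 90/6 = 15 chords.
C: 4·5 = 20 beats, 20/0.5 = 40 chords.
D: 22·5 = 110 beats, 110/5 = 22 chords.
E: 12·5 = 60 beats, 60/6 = 10 chords.
Total: 40 + 15 + 40 + 22 + 10 = 127.

127 chords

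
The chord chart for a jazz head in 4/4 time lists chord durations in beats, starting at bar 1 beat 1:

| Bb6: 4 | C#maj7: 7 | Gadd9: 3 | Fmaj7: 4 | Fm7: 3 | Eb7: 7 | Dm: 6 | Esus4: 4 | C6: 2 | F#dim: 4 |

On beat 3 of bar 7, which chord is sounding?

Eb7

Beat 3 of bar 7 is beat (7−1)×4 + 3 = 27 overall.
Running totals: Bb6 ends at 4, C#maj7 ends at 11, Gadd9 ends at 14, Fmaj7 ends at 18, Fm7 ends at 21, Eb7 ends at 28.
Beat 27 falls within Eb7.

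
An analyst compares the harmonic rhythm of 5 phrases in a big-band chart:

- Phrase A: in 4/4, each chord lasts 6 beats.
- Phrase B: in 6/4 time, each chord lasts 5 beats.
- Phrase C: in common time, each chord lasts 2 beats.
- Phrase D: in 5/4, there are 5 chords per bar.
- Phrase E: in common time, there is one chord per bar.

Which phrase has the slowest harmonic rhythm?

A: 4/6 = 2/3 chords/bar.
B: 6/5 = 1.2 chords/bar.
C: 4/2 = 2 chords/bar.
D: 5/1 = 5 chords/bar.
E: 4/4 = 1 chord/bar.
Slowest is A at 2/3 chords/bar.

Phrase A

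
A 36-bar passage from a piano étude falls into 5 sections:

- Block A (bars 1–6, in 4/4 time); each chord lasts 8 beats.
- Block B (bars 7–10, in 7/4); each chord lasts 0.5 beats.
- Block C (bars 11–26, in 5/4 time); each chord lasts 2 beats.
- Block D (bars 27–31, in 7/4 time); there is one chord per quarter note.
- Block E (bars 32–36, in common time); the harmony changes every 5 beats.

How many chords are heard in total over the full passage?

A has 24 beats and chords last 8 each, so 3 chords.
B has 28 beats and chords last 0.5 each, so 56 chords.
C has 80 beats and chords last 2 each, so 40 chords.
D has 35 beats and chords last 1 each, so 35 chords.
E has 20 beats and chords last 5 each, so 4 chords.
Total: 3 + 56 + 40 + 35 + 4 = 138.

138 chords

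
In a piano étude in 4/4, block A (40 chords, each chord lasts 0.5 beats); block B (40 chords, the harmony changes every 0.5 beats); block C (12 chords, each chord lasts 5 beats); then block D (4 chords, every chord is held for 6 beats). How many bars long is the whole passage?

31 bars

A: 40 × 0.5 = 20 beats = 5 bars.
B: 40 × 0.5 = 20 beats = 5 bars.
C: 12 × 5 = 60 beats = 15 bars.
D: 4 × 6 = 24 beats = 6 bars.
Total: 5 + 5 + 15 + 6 = 31 bars.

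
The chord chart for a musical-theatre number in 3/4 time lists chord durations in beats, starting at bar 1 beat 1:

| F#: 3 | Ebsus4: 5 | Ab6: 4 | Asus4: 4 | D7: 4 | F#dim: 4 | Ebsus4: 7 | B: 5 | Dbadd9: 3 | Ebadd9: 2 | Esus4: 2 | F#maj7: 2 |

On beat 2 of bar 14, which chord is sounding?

Ebadd9

Beat 2 of bar 14 is beat (14−1)×3 + 2 = 41 overall.
Running totals: F# ends at 3, Ebsus4 ends at 8, Ab6 ends at 12, Asus4 ends at 16, D7 ends at 20, F#dim ends at 24, Ebsus4 ends at 31, B ends at 36, Dbadd9 ends at 39, Ebadd9 ends at 41.
Beat 41 falls within Ebadd9.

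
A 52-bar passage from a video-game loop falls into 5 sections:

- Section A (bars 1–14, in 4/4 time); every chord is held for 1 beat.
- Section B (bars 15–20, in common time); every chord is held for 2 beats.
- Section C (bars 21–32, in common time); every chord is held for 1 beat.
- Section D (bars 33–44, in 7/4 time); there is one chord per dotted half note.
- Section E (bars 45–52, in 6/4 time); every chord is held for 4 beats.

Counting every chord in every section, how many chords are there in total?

156 chords

A: 14 bars × 4 beats = 56 beats; 1 beat/chord → 56 chords.
B: 6 bars × 4 beats = 24 beats; 2 beats/chord → 12 chords.
C: 12 bars × 4 beats = 48 beats; 1 beat/chord → 48 chords.
D: 12 bars × 7 beats = 84 beats; 3 beats/chord → 28 chords.
E: 8 bars × 6 beats = 48 beats; 4 beats/chord → 12 chords.
Total: 56 + 12 + 48 + 28 + 12 = 156.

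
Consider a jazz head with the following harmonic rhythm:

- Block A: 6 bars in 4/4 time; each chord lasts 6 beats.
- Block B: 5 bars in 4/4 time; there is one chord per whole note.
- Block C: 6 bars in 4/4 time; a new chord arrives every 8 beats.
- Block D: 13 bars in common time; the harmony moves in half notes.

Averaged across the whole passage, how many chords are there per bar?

19/15 chords per bar

A: 6 bars of 4 beats is 24 beats; at 6 beats each that's 4 chords.
B: 5 bars of 4 beats is 20 beats; at 4 beats each that's 5 chords.
C: 6 bars of 4 beats is 24 beats; at 8 beats each that's 3 chords.
D: 13 bars of 4 beats is 52 beats; at 2 beats each that's 26 chords.
Overall: 38 chords over 30 bars → 38/30 = 19/15 chords per bar.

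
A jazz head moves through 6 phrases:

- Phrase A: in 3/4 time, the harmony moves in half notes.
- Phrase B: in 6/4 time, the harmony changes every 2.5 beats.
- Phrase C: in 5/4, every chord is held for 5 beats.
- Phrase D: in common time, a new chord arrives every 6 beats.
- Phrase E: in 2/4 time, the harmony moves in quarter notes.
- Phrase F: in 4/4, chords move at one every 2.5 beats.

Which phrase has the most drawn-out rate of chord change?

Phrase D

A: each chord is 2 beats in 3/4, so 1.5 per bar.
B: each chord is 2.5 beats in 6/4, so 2.4 per bar.
C: each chord is 5 beats in 5/4, so 1 per bar.
D: each chord is 6 beats in 4/4, so 2/3 per bar.
E: each chord is 1 beat in 2/4, so 2 per bar.
F: each chord is 2.5 beats in 4/4, so 1.6 per bar.
Slowest is D at 2/3 chords/bar.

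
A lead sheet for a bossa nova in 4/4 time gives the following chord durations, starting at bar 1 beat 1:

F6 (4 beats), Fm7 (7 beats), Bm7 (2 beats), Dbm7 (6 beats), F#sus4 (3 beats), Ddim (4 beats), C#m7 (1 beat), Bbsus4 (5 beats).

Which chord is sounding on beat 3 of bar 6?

Ddim

Beat 3 of bar 6 is beat (6−1)×4 + 3 = 23 overall.
Running totals: F6 ends at 4, Fm7 ends at 11, Bm7 ends at 13, Dbm7 ends at 19, F#sus4 ends at 22, Ddim ends at 26.
Beat 23 falls within Ddim.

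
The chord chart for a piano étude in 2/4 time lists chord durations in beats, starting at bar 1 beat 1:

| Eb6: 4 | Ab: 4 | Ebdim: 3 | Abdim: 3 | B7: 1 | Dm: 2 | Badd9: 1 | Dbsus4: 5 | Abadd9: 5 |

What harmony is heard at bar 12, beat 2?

Abadd9

Beat 2 of bar 12 is beat (12−1)×2 + 2 = 24 overall.
Running totals: Eb6 ends at 4, Ab ends at 8, Ebdim ends at 11, Abdim ends at 14, B7 ends at 15, Dm ends at 17, Badd9 ends at 18, Dbsus4 ends at 23, Abadd9 ends at 28.
Beat 24 falls within Abadd9.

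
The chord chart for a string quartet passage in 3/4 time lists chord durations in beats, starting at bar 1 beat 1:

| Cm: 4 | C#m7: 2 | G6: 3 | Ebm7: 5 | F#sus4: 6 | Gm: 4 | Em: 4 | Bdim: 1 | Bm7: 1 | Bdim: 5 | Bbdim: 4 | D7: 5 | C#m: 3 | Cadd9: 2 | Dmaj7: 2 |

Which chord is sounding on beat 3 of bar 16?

Beat 3 of bar 16 is beat (16−1)×3 + 3 = 48 overall.
Running totals: Cm ends at 4, C#m7 ends at 6, G6 ends at 9, Ebm7 ends at 14, F#sus4 ends at 20, Gm ends at 24, Em ends at 28, Bdim ends at 29, Bm7 ends at 30, Bdim ends at 35, Bbdim ends at 39, D7 ends at 44, C#m ends at 47, Cadd9 ends at 49.
Beat 48 falls within Cadd9.

Cadd9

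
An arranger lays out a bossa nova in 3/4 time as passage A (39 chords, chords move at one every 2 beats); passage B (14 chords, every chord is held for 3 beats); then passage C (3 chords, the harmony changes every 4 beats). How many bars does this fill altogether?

44 bars

A: 39 × 2 = 78 beats = 26 bars.
B: 14 × 3 = 42 beats = 14 bars.
C: 3 × 4 = 12 beats = 4 bars.
Total: 26 + 14 + 4 = 44 bars.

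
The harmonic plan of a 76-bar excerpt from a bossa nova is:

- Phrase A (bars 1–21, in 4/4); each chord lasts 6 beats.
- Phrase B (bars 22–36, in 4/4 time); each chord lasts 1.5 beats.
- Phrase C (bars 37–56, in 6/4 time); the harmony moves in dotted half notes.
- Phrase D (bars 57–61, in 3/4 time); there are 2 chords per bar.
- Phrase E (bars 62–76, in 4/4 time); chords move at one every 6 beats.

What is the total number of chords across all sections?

A: 21 bars × 4 beats = 84 beats; 6 beats/chord → 14 chords.
B: 15 bars × 4 beats = 60 beats; 1.5 beats/chord → 40 chords.
C: 20 bars × 6 beats = 120 beats; 3 beats/chord → 40 chords.
D: 5 bars × 3 beats = 15 beats; 1.5 beats/chord → 10 chords.
E: 15 bars × 4 beats = 60 beats; 6 beats/chord → 10 chords.
Total: 14 + 40 + 40 + 10 + 10 = 114.

114 chords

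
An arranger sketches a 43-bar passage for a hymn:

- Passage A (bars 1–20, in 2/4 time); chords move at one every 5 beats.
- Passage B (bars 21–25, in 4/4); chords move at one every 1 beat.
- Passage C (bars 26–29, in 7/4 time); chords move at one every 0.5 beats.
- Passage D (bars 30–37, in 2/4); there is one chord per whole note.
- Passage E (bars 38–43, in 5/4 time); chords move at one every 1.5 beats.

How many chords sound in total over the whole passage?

108 chords

A: 20 bars × 2 beats = 40 beats; 5 beats/chord → 8 chords.
B: 5 bars × 4 beats = 20 beats; 1 beat/chord → 20 chords.
C: 4 bars × 7 beats = 28 beats; 0.5 beats/chord → 56 chords.
D: 8 bars × 2 beats = 16 beats; 4 beats/chord → 4 chords.
E: 6 bars × 5 beats = 30 beats; 1.5 beats/chord → 20 chords.
Total: 8 + 20 + 56 + 4 + 20 = 108.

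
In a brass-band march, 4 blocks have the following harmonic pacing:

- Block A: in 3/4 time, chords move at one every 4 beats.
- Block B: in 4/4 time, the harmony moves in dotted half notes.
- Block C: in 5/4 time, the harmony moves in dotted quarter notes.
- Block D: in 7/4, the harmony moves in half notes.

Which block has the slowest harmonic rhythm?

A: 3/4 = 0.75 chords/bar.
B: 4/3 = 4/3 chords/bar.
C: 5/1.5 = 10/3 chords/bar.
D: 7/2 = 3.5 chords/bar.
Slowest is A at 0.75 chords/bar.

Block A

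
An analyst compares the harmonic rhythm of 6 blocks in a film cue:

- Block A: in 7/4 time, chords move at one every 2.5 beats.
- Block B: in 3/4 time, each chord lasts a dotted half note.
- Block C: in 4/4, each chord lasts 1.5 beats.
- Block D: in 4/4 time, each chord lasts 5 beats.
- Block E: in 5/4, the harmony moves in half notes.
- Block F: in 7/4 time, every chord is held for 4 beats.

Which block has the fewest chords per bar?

A: 7/2.5 = 2.8 chords/bar.
B: 3/3 = 1 chord/bar.
C: 4/1.5 = 8/3 chords/bar.
D: 4/5 = 0.8 chords/bar.
E: 5/2 = 2.5 chords/bar.
F: 7/4 = 1.75 chords/bar.
Slowest is D at 0.8 chords/bar.

Block D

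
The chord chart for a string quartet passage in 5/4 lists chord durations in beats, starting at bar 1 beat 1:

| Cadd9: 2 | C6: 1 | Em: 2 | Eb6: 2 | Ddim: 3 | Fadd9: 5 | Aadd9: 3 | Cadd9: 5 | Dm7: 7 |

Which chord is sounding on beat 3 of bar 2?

Beat 3 of bar 2 is beat (2−1)×5 + 3 = 8 overall.
Running totals: Cadd9 ends at 2, C6 ends at 3, Em ends at 5, Eb6 ends at 7, Ddim ends at 10.
Beat 8 falls within Ddim.

Ddim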